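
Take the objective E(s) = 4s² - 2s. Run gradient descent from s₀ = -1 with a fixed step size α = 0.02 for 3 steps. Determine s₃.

-0.49088

E′(s) = 8s - 2
s₁ = -1 − 0.02·(-10) = -0.8
s₂ = -0.8 − 0.02·(-8.4) = -0.632
s₃ = -0.632 − 0.02·(-7.056) = -0.49088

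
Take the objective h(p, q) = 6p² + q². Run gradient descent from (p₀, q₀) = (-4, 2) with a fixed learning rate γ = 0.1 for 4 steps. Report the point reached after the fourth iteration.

∇h = (12p, 2q)
(p₁, q₁) = (-4, 2) − 0.1·(-48, 4) = (0.8, 1.6)
(p₂, q₂) = (0.8, 1.6) − 0.1·(9.6, 3.2) = (-0.16, 1.28)
(p₃, q₃) = (-0.16, 1.28) − 0.1·(-1.92, 2.56) = (0.032, 1.024)
(p₄, q₄) = (0.032, 1.024) − 0.1·(0.384, 2.048) = (-0.0064, 0.8192)

(-0.0064, 0.8192)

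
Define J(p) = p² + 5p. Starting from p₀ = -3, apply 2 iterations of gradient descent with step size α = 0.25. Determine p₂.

-2.625

J′(p) = 2p + 5
p₁ = -3 − 0.25·(-1) = -2.75
p₂ = -2.75 − 0.25·(-0.5) = -2.625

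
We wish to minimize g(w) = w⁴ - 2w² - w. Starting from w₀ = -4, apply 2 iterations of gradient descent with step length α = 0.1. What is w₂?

-3220.0004

g′(w) = 4w³ - 4w - 1
Step 1: g′(-4) = -241; w₁ = -4 − 0.1·(-241) = 20.1
Step 2: g′(20.1) = 32401.004; w₂ = 20.1 − 0.1·32401.004 = -3220.0004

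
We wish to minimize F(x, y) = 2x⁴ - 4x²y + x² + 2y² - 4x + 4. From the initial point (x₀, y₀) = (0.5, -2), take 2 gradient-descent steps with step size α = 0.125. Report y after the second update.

∇F = (8x³ - 8xy + 2x - 4, -4x² + 4y)
(x₁, y₁) = (0.5, -2) − 0.125·(6, -9) = (-0.25, -0.875)
(x₂, y₂) = (-0.25, -0.875) − 0.125·(-6.375, -3.75) = (0.546875, -0.40625)
y = -0.40625

-0.40625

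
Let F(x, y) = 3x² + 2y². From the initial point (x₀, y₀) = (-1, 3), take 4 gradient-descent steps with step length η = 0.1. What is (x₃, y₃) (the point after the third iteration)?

(-0.064, 0.648)

∇F = (6x, 4y)
(x₁, y₁) = (-1, 3) − 0.1·(-6, 12) = (-0.4, 1.8)
(x₂, y₂) = (-0.4, 1.8) − 0.1·(-2.4, 7.2) = (-0.16, 1.08)
(x₃, y₃) = (-0.16, 1.08) − 0.1·(-0.96, 4.32) = (-0.064, 0.648)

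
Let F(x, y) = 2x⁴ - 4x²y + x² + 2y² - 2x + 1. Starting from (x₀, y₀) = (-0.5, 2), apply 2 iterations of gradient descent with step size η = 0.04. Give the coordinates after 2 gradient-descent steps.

(-0.79846528, 1.514496)

∇F = (8x³ - 8xy + 2x - 2, -4x² + 4y)
(x₁, y₁) = (-0.5, 2) − 0.04·(4, 7) = (-0.66, 1.72)
(x₂, y₂) = (-0.66, 1.72) − 0.04·(3.461632, 5.1376) = (-0.79846528, 1.514496)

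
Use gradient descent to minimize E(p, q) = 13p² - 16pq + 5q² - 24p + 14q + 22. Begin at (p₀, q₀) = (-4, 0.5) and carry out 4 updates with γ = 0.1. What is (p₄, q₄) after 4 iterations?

(-169.6704, 103.304)

∇E = (26p - 16q - 24, -16p + 10q + 14)
Step 1: at (-4, 0.5), ∇E = (-136, 83) → (-4, 0.5) − 0.1·(-136, 83) = (9.6, -7.8)
Step 2: at (9.6, -7.8), ∇E = (350.4, -217.6) → (9.6, -7.8) − 0.1·(350.4, -217.6) = (-25.44, 13.96)
Step 3: at (-25.44, 13.96), ∇E = (-908.8, 560.64) → (-25.44, 13.96) − 0.1·(-908.8, 560.64) = (65.44, -42.104)
Step 4: at (65.44, -42.104), ∇E = (2351.104, -1454.08) → (65.44, -42.104) − 0.1·(2351.104, -1454.08) = (-169.6704, 103.304)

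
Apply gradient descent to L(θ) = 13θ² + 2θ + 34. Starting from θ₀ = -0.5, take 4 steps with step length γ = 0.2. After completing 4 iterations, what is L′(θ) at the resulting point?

L′(θ) = 26θ + 2
Step 1: L′(-0.5) = -11; θ₁ = -0.5 − 0.2·(-11) = 1.7
Step 2: L′(1.7) = 46.2; θ₂ = 1.7 − 0.2·46.2 = -7.54
Step 3: L′(-7.54) = -194.04; θ₃ = -7.54 − 0.2·(-194.04) = 31.268
Step 4: L′(31.268) = 814.968; θ₄ = 31.268 − 0.2·814.968 = -131.7256
L′(θ) at (-131.7256) = -3422.8656

-3422.8656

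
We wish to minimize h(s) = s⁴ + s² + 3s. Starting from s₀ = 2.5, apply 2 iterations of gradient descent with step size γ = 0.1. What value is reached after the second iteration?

h′(s) = 4s³ + 2s + 3
Step 1: h′(2.5) = 70.5; s₁ = 2.5 − 0.1·70.5 = -4.55
Step 2: h′(-4.55) = -382.8855; s₂ = -4.55 − 0.1·(-382.8855) = 33.73855

33.73855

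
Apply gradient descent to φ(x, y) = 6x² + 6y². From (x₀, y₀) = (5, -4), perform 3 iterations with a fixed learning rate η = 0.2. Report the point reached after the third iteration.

∇φ = (12x, 12y)
(x₁, y₁) = (5, -4) − 0.2·(60, -48) = (-7, 5.6)
(x₂, y₂) = (-7, 5.6) − 0.2·(-84, 67.2) = (9.8, -7.84)
(x₃, y₃) = (9.8, -7.84) − 0.2·(117.6, -94.08) = (-13.72, 10.976)

(-13.72, 10.976)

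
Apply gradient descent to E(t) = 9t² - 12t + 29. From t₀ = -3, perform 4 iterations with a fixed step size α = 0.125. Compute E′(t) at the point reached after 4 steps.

E′(t) = 18t - 12
t₁ = -3 − 0.125·(-66) = 5.25
t₂ = 5.25 − 0.125·82.5 = -5.0625
t₃ = -5.0625 − 0.125·(-103.125) = 7.828125
t₄ = 7.828125 − 0.125·128.90625 = -8.28515625
E′(t) at (-8.28515625) = -161.1328125

-161.1328125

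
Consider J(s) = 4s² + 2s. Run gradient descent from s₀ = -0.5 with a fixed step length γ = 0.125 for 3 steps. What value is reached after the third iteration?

-0.25

J′(s) = 8s + 2
s₁ = -0.5 − 0.125·(-2) = -0.25
s₂ = -0.25 − 0.125·0 = -0.25
s₃ = -0.25 − 0.125·0 = -0.25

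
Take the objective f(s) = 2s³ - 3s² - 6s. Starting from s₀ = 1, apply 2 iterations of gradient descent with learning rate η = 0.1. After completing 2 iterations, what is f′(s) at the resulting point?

f′(s) = 6s² - 6s - 6
s₁ = 1 − 0.1·(-6) = 1.6
s₂ = 1.6 − 0.1·(-0.24) = 1.624
f′(s) at (1.624) = 0.080256

0.080256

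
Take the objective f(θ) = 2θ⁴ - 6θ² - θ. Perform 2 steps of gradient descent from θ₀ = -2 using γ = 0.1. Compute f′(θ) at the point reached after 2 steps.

f′(θ) = 8θ³ - 12θ - 1
θ₁ = -2 − 0.1·(-41) = 2.1
θ₂ = 2.1 − 0.1·47.888 = -2.6888
f′(θ) at (-2.6888) = -124.246965272576

-124.246965272576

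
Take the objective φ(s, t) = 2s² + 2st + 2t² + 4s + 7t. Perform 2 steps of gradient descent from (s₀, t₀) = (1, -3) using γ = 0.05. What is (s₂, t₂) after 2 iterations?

(0.805, -2.72)

∇φ = (4s + 2t + 4, 2s + 4t + 7)
(s₁, t₁) = (1, -3) − 0.05·(2, -3) = (0.9, -2.85)
(s₂, t₂) = (0.9, -2.85) − 0.05·(1.9, -2.6) = (0.805, -2.72)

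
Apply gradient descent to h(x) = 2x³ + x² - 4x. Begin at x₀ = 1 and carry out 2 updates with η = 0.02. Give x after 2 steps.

h′(x) = 6x² + 2x - 4
Step 1: h′(1) = 4; x₁ = 1 − 0.02·4 = 0.92
Step 2: h′(0.92) = 2.9184; x₂ = 0.92 − 0.02·2.9184 = 0.861632

0.861632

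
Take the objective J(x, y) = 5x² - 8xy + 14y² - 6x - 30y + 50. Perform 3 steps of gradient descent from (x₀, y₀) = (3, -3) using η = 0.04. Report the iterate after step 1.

∇J = (10x - 8y - 6, -8x + 28y - 30)
Step 1: at (3, -3), ∇J = (48, -138) → (3, -3) − 0.04·(48, -138) = (1.08, 2.52)

(1.08, 2.52)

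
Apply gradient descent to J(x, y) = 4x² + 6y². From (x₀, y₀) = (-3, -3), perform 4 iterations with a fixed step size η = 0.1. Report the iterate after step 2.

∇J = (8x, 12y)
Step 1: at (-3, -3), ∇J = (-24, -36) → (-3, -3) − 0.1·(-24, -36) = (-0.6, 0.6)
Step 2: at (-0.6, 0.6), ∇J = (-4.8, 7.2) → (-0.6, 0.6) − 0.1·(-4.8, 7.2) = (-0.12, -0.12)

(-0.12, -0.12)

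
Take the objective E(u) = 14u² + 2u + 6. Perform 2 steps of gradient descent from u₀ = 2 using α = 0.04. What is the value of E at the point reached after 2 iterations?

E′(u) = 28u + 2
Step 1: E′(2) = 58; u₁ = 2 − 0.04·58 = -0.32
Step 2: E′(-0.32) = -6.96; u₂ = -0.32 − 0.04·(-6.96) = -0.0416
E(-0.0416) = 5.94102784

5.94102784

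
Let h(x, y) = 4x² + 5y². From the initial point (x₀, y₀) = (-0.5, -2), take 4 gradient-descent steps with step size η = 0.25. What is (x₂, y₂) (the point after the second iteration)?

∇h = (8x, 10y)
(x₁, y₁) = (-0.5, -2) − 0.25·(-4, -20) = (0.5, 3)
(x₂, y₂) = (0.5, 3) − 0.25·(4, 30) = (-0.5, -4.5)

(-0.5, -4.5)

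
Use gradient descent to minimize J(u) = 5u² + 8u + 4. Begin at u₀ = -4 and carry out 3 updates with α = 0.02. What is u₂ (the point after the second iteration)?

-2.848

J′(u) = 10u + 8
u₁ = -4 − 0.02·(-32) = -3.36
u₂ = -3.36 − 0.02·(-25.6) = -2.848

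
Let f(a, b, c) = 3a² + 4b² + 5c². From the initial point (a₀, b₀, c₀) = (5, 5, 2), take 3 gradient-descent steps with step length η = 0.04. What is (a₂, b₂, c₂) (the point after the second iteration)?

∇f = (6a, 8b, 10c)
(a₁, b₁, c₁) = (5, 5, 2) − 0.04·(30, 40, 20) = (3.8, 3.4, 1.2)
(a₂, b₂, c₂) = (3.8, 3.4, 1.2) − 0.04·(22.8, 27.2, 12) = (2.888, 2.312, 0.72)

(2.888, 2.312, 0.72)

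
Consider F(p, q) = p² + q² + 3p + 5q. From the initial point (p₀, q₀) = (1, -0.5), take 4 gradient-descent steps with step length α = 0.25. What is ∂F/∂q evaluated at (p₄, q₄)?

∇F = (2p + 3, 2q + 5)
Step 1: at (1, -0.5), ∇F = (5, 4) → (1, -0.5) − 0.25·(5, 4) = (-0.25, -1.5)
Step 2: at (-0.25, -1.5), ∇F = (2.5, 2) → (-0.25, -1.5) − 0.25·(2.5, 2) = (-0.875, -2)
Step 3: at (-0.875, -2), ∇F = (1.25, 1) → (-0.875, -2) − 0.25·(1.25, 1) = (-1.1875, -2.25)
Step 4: at (-1.1875, -2.25), ∇F = (0.625, 0.5) → (-1.1875, -2.25) − 0.25·(0.625, 0.5) = (-1.34375, -2.375)
∂F/∂q at (-1.34375, -2.375) = 0.25

0.25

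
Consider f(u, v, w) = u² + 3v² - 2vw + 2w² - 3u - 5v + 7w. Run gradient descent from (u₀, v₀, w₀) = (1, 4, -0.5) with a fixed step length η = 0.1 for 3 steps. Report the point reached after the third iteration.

(1.244, 0.92, -0.7)

∇f = (2u - 3, 6v - 2w - 5, -2v + 4w + 7)
Step 1: at (1, 4, -0.5), ∇f = (-1, 20, -3) → (1, 4, -0.5) − 0.1·(-1, 20, -3) = (1.1, 2, -0.2)
Step 2: at (1.1, 2, -0.2), ∇f = (-0.8, 7.4, 2.2) → (1.1, 2, -0.2) − 0.1·(-0.8, 7.4, 2.2) = (1.18, 1.26, -0.42)
Step 3: at (1.18, 1.26, -0.42), ∇f = (-0.64, 3.4, 2.8) → (1.18, 1.26, -0.42) − 0.1·(-0.64, 3.4, 2.8) = (1.244, 0.92, -0.7)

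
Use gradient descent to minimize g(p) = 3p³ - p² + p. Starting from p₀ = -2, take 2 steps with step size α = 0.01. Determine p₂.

-2.990929

g′(p) = 9p² - 2p + 1
p₁ = -2 − 0.01·41 = -2.41
p₂ = -2.41 − 0.01·58.0929 = -2.990929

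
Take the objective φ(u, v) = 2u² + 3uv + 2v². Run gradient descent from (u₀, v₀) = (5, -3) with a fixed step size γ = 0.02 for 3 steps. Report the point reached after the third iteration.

∇φ = (4u + 3v, 3u + 4v)
Step 1: at (5, -3), ∇φ = (11, 3) → (5, -3) − 0.02·(11, 3) = (4.78, -3.06)
Step 2: at (4.78, -3.06), ∇φ = (9.94, 2.1) → (4.78, -3.06) − 0.02·(9.94, 2.1) = (4.5812, -3.102)
Step 3: at (4.5812, -3.102), ∇φ = (9.0188, 1.3356) → (4.5812, -3.102) − 0.02·(9.0188, 1.3356) = (4.400824, -3.128712)

(4.400824, -3.128712)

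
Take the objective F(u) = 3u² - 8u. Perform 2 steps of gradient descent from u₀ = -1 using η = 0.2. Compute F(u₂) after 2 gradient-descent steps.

F′(u) = 6u - 8
u₁ = -1 − 0.2·(-14) = 1.8
u₂ = 1.8 − 0.2·2.8 = 1.24
F(1.24) = -5.3072

-5.3072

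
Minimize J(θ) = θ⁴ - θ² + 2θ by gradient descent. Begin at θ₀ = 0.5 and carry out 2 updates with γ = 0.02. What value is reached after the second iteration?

0.44049416

J′(θ) = 4θ³ - 2θ + 2
Step 1: J′(0.5) = 1.5; θ₁ = 0.5 − 0.02·1.5 = 0.47
Step 2: J′(0.47) = 1.475292; θ₂ = 0.47 − 0.02·1.475292 = 0.44049416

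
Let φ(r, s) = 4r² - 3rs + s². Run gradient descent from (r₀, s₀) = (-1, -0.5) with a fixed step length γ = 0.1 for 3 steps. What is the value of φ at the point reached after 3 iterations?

∇φ = (8r - 3s, -3r + 2s)
Step 1: at (-1, -0.5), ∇φ = (-6.5, 2) → (-1, -0.5) − 0.1·(-6.5, 2) = (-0.35, -0.7)
Step 2: at (-0.35, -0.7), ∇φ = (-0.7, -0.35) → (-0.35, -0.7) − 0.1·(-0.7, -0.35) = (-0.28, -0.665)
Step 3: at (-0.28, -0.665), ∇φ = (-0.245, -0.49) → (-0.28, -0.665) − 0.1·(-0.245, -0.49) = (-0.2555, -0.616)
φ(-0.2555, -0.616) = 0.168413

0.168413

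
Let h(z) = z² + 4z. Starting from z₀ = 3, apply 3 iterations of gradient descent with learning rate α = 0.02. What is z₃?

2.42368

h′(z) = 2z + 4
Step 1: h′(3) = 10; z₁ = 3 − 0.02·10 = 2.8
Step 2: h′(2.8) = 9.6; z₂ = 2.8 − 0.02·9.6 = 2.608
Step 3: h′(2.608) = 9.216; z₃ = 2.608 − 0.02·9.216 = 2.42368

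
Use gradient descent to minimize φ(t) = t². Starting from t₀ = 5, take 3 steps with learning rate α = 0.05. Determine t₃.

3.645

φ′(t) = 2t
t₁ = 5 − 0.05·10 = 4.5
t₂ = 4.5 − 0.05·9 = 4.05
t₃ = 4.05 − 0.05·8.1 = 3.645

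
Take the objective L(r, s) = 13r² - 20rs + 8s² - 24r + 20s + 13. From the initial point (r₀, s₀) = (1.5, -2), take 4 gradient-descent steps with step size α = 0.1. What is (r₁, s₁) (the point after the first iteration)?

(-4, 2.2)

∇L = (26r - 20s - 24, -20r + 16s + 20)
Step 1: at (1.5, -2), ∇L = (55, -42) → (1.5, -2) − 0.1·(55, -42) = (-4, 2.2)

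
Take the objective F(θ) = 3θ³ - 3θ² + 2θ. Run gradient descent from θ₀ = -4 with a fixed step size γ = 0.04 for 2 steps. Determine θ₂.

F′(θ) = 9θ² - 6θ + 2
θ₁ = -4 − 0.04·170 = -10.8
θ₂ = -10.8 − 0.04·1116.56 = -55.4624

-55.4624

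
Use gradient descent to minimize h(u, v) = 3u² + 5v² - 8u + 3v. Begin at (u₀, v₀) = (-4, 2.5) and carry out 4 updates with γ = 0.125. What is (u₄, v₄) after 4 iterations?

∇h = (6u - 8, 10v + 3)
Step 1: at (-4, 2.5), ∇h = (-32, 28) → (-4, 2.5) − 0.125·(-32, 28) = (0, -1)
Step 2: at (0, -1), ∇h = (-8, -7) → (0, -1) − 0.125·(-8, -7) = (1, -0.125)
Step 3: at (1, -0.125), ∇h = (-2, 1.75) → (1, -0.125) − 0.125·(-2, 1.75) = (1.25, -0.34375)
Step 4: at (1.25, -0.34375), ∇h = (-0.5, -0.4375) → (1.25, -0.34375) − 0.125·(-0.5, -0.4375) = (1.3125, -0.2890625)

(1.3125, -0.2890625)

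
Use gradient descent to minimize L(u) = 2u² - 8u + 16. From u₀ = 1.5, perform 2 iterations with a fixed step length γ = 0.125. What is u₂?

L′(u) = 4u - 8
u₁ = 1.5 − 0.125·(-2) = 1.75
u₂ = 1.75 − 0.125·(-1) = 1.875

1.875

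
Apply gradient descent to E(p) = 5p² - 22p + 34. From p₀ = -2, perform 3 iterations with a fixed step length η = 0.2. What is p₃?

6.4

E′(p) = 10p - 22
Step 1: E′(-2) = -42; p₁ = -2 − 0.2·(-42) = 6.4
Step 2: E′(6.4) = 42; p₂ = 6.4 − 0.2·42 = -2
Step 3: E′(-2) = -42; p₃ = -2 − 0.2·(-42) = 6.4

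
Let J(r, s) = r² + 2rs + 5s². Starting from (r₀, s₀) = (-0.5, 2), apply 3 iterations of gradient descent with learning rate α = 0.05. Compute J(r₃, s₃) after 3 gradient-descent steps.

0.62984

∇J = (2r + 2s, 2r + 10s)
Step 1: at (-0.5, 2), ∇J = (3, 19) → (-0.5, 2) − 0.05·(3, 19) = (-0.65, 1.05)
Step 2: at (-0.65, 1.05), ∇J = (0.8, 9.2) → (-0.65, 1.05) − 0.05·(0.8, 9.2) = (-0.69, 0.59)
Step 3: at (-0.69, 0.59), ∇J = (-0.2, 4.52) → (-0.69, 0.59) − 0.05·(-0.2, 4.52) = (-0.68, 0.364)
J(-0.68, 0.364) = 0.62984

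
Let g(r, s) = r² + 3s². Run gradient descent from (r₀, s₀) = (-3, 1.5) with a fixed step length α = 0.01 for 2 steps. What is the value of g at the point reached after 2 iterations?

∇g = (2r, 6s)
(r₁, s₁) = (-3, 1.5) − 0.01·(-6, 9) = (-2.94, 1.41)
(r₂, s₂) = (-2.94, 1.41) − 0.01·(-5.88, 8.46) = (-2.8812, 1.3254)
g(-2.8812, 1.3254) = 13.57136892

13.57136892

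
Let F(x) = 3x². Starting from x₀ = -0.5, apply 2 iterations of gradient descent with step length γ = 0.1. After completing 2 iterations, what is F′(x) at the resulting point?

F′(x) = 6x
x₁ = -0.5 − 0.1·(-3) = -0.2
x₂ = -0.2 − 0.1·(-1.2) = -0.08
F′(x) at (-0.08) = -0.48

-0.48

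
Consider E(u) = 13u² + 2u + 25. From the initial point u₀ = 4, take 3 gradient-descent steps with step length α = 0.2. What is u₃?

-302.128

E′(u) = 26u + 2
Step 1: E′(4) = 106; u₁ = 4 − 0.2·106 = -17.2
Step 2: E′(-17.2) = -445.2; u₂ = -17.2 − 0.2·(-445.2) = 71.84
Step 3: E′(71.84) = 1869.84; u₃ = 71.84 − 0.2·1869.84 = -302.128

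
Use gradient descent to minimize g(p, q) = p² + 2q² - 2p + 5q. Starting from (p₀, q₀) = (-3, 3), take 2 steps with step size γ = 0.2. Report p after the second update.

-0.44

∇g = (2p - 2, 4q + 5)
Step 1: at (-3, 3), ∇g = (-8, 17) → (-3, 3) − 0.2·(-8, 17) = (-1.4, -0.4)
Step 2: at (-1.4, -0.4), ∇g = (-4.8, 3.4) → (-1.4, -0.4) − 0.2·(-4.8, 3.4) = (-0.44, -1.08)
p = -0.44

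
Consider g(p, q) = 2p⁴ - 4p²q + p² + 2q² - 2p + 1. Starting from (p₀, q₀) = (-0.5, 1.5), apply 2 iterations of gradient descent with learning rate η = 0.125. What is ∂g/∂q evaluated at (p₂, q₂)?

∇g = (8p³ - 8pq + 2p - 2, -4p² + 4q)
(p₁, q₁) = (-0.5, 1.5) − 0.125·(2, 5) = (-0.75, 0.875)
(p₂, q₂) = (-0.75, 0.875) − 0.125·(-1.625, 1.25) = (-0.546875, 0.71875)
∂g/∂q at (-0.546875, 0.71875) = 1.6787109375

1.6787109375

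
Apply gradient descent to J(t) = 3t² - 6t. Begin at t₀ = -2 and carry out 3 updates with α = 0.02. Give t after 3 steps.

-1.044416

J′(t) = 6t - 6
t₁ = -2 − 0.02·(-18) = -1.64
t₂ = -1.64 − 0.02·(-15.84) = -1.3232
t₃ = -1.3232 − 0.02·(-13.9392) = -1.044416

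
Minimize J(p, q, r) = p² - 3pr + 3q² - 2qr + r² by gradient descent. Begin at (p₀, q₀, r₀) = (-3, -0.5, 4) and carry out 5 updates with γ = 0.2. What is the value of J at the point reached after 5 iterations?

-4.2054379776

∇J = (2p - 3r, 6q - 2r, -3p - 2q + 2r)
Step 1: at (-3, -0.5, 4), ∇J = (-18, -11, 18) → (-3, -0.5, 4) − 0.2·(-18, -11, 18) = (0.6, 1.7, 0.4)
Step 2: at (0.6, 1.7, 0.4), ∇J = (0, 9.4, -4.4) → (0.6, 1.7, 0.4) − 0.2·(0, 9.4, -4.4) = (0.6, -0.18, 1.28)
Step 3: at (0.6, -0.18, 1.28), ∇J = (-2.64, -3.64, 1.12) → (0.6, -0.18, 1.28) − 0.2·(-2.64, -3.64, 1.12) = (1.128, 0.548, 1.056)
Step 4: at (1.128, 0.548, 1.056), ∇J = (-0.912, 1.176, -2.368) → (1.128, 0.548, 1.056) − 0.2·(-0.912, 1.176, -2.368) = (1.3104, 0.3128, 1.5296)
Step 5: at (1.3104, 0.3128, 1.5296), ∇J = (-1.968, -1.1824, -1.4976) → (1.3104, 0.3128, 1.5296) − 0.2·(-1.968, -1.1824, -1.4976) = (1.704, 0.54928, 1.82912)
J(1.704, 0.54928, 1.82912) = -4.2054379776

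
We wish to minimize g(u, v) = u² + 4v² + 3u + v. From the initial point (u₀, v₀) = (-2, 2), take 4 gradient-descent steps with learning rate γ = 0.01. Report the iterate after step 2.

(-1.9802, 1.6736)

∇g = (2u + 3, 8v + 1)
(u₁, v₁) = (-2, 2) − 0.01·(-1, 17) = (-1.99, 1.83)
(u₂, v₂) = (-1.99, 1.83) − 0.01·(-0.98, 15.64) = (-1.9802, 1.6736)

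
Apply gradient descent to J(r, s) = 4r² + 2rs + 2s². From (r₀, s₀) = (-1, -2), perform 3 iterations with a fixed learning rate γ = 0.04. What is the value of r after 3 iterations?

-0.049216

∇J = (8r + 2s, 2r + 4s)
Step 1: at (-1, -2), ∇J = (-12, -10) → (-1, -2) − 0.04·(-12, -10) = (-0.52, -1.6)
Step 2: at (-0.52, -1.6), ∇J = (-7.36, -7.44) → (-0.52, -1.6) − 0.04·(-7.36, -7.44) = (-0.2256, -1.3024)
Step 3: at (-0.2256, -1.3024), ∇J = (-4.4096, -5.6608) → (-0.2256, -1.3024) − 0.04·(-4.4096, -5.6608) = (-0.049216, -1.075968)
r = -0.049216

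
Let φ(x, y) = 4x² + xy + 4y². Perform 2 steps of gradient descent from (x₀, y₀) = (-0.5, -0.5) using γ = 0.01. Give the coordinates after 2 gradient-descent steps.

(-0.41405, -0.41405)

∇φ = (8x + y, x + 8y)
Step 1: at (-0.5, -0.5), ∇φ = (-4.5, -4.5) → (-0.5, -0.5) − 0.01·(-4.5, -4.5) = (-0.455, -0.455)
Step 2: at (-0.455, -0.455), ∇φ = (-4.095, -4.095) → (-0.455, -0.455) − 0.01·(-4.095, -4.095) = (-0.41405, -0.41405)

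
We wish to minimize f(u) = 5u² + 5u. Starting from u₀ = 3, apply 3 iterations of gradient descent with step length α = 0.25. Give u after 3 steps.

f′(u) = 10u + 5
u₁ = 3 − 0.25·35 = -5.75
u₂ = -5.75 − 0.25·(-52.5) = 7.375
u₃ = 7.375 − 0.25·78.75 = -12.3125

-12.3125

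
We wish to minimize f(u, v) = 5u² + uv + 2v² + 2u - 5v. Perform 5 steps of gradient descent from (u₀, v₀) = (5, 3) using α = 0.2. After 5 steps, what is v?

0.2944

∇f = (10u + v + 2, u + 4v - 5)
Step 1: at (5, 3), ∇f = (55, 12) → (5, 3) − 0.2·(55, 12) = (-6, 0.6)
Step 2: at (-6, 0.6), ∇f = (-57.4, -8.6) → (-6, 0.6) − 0.2·(-57.4, -8.6) = (5.48, 2.32)
Step 3: at (5.48, 2.32), ∇f = (59.12, 9.76) → (5.48, 2.32) − 0.2·(59.12, 9.76) = (-6.344, 0.368)
Step 4: at (-6.344, 0.368), ∇f = (-61.072, -9.872) → (-6.344, 0.368) − 0.2·(-61.072, -9.872) = (5.8704, 2.3424)
Step 5: at (5.8704, 2.3424), ∇f = (63.0464, 10.24) → (5.8704, 2.3424) − 0.2·(63.0464, 10.24) = (-6.73888, 0.2944)
v = 0.2944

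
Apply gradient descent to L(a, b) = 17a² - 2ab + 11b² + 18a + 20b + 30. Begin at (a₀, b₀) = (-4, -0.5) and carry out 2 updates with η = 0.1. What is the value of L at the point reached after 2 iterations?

7141.6684

∇L = (34a - 2b + 18, -2a + 22b + 20)
Step 1: at (-4, -0.5), ∇L = (-117, 17) → (-4, -0.5) − 0.1·(-117, 17) = (7.7, -2.2)
Step 2: at (7.7, -2.2), ∇L = (284.2, -43.8) → (7.7, -2.2) − 0.1·(284.2, -43.8) = (-20.72, 2.18)
L(-20.72, 2.18) = 7141.6684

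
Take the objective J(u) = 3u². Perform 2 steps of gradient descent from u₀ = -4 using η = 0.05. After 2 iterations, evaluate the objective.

11.5248

J′(u) = 6u
Step 1: J′(-4) = -24; u₁ = -4 − 0.05·(-24) = -2.8
Step 2: J′(-2.8) = -16.8; u₂ = -2.8 − 0.05·(-16.8) = -1.96
J(-1.96) = 11.5248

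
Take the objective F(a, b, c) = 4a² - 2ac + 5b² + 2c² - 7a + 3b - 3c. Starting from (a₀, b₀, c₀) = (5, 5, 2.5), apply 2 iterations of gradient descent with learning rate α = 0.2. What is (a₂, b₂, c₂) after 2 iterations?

(3, 5, 0.98)

∇F = (8a - 2c - 7, 10b + 3, -2a + 4c - 3)
(a₁, b₁, c₁) = (5, 5, 2.5) − 0.2·(28, 53, -3) = (-0.6, -5.6, 3.1)
(a₂, b₂, c₂) = (-0.6, -5.6, 3.1) − 0.2·(-18, -53, 10.6) = (3, 5, 0.98)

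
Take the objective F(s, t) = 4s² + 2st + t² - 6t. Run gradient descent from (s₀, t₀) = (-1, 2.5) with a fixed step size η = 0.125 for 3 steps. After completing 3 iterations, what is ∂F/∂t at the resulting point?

∇F = (8s + 2t, 2s + 2t - 6)
Step 1: at (-1, 2.5), ∇F = (-3, -3) → (-1, 2.5) − 0.125·(-3, -3) = (-0.625, 2.875)
Step 2: at (-0.625, 2.875), ∇F = (0.75, -1.5) → (-0.625, 2.875) − 0.125·(0.75, -1.5) = (-0.71875, 3.0625)
Step 3: at (-0.71875, 3.0625), ∇F = (0.375, -1.3125) → (-0.71875, 3.0625) − 0.125·(0.375, -1.3125) = (-0.765625, 3.2265625)
∂F/∂t at (-0.765625, 3.2265625) = -1.078125

-1.078125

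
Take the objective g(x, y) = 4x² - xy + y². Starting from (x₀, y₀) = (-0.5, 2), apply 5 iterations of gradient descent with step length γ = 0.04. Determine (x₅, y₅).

(0.09577984, 1.29439232)

∇g = (8x - y, -x + 2y)
(x₁, y₁) = (-0.5, 2) − 0.04·(-6, 4.5) = (-0.26, 1.82)
(x₂, y₂) = (-0.26, 1.82) − 0.04·(-3.9, 3.9) = (-0.104, 1.664)
(x₃, y₃) = (-0.104, 1.664) − 0.04·(-2.496, 3.432) = (-0.00416, 1.52672)
(x₄, y₄) = (-0.00416, 1.52672) − 0.04·(-1.56, 3.0576) = (0.05824, 1.404416)
(x₅, y₅) = (0.05824, 1.404416) − 0.04·(-0.938496, 2.750592) = (0.09577984, 1.29439232)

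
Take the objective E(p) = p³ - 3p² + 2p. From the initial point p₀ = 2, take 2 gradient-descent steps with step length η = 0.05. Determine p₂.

1.8285

E′(p) = 3p² - 6p + 2
Step 1: E′(2) = 2; p₁ = 2 − 0.05·2 = 1.9
Step 2: E′(1.9) = 1.43; p₂ = 1.9 − 0.05·1.43 = 1.8285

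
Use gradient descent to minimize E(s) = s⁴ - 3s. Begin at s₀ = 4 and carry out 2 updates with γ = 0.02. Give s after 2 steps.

-0.90471872

E′(s) = 4s³ - 3
Step 1: E′(4) = 253; s₁ = 4 − 0.02·253 = -1.06
Step 2: E′(-1.06) = -7.764064; s₂ = -1.06 − 0.02·(-7.764064) = -0.90471872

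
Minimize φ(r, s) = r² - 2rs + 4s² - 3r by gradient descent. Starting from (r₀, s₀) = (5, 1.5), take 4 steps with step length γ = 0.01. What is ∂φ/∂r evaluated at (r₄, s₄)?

3.83570016

∇φ = (2r - 2s - 3, -2r + 8s)
Step 1: at (5, 1.5), ∇φ = (4, 2) → (5, 1.5) − 0.01·(4, 2) = (4.96, 1.48)
Step 2: at (4.96, 1.48), ∇φ = (3.96, 1.92) → (4.96, 1.48) − 0.01·(3.96, 1.92) = (4.9204, 1.4608)
Step 3: at (4.9204, 1.4608), ∇φ = (3.9192, 1.8456) → (4.9204, 1.4608) − 0.01·(3.9192, 1.8456) = (4.881208, 1.442344)
Step 4: at (4.881208, 1.442344), ∇φ = (3.877728, 1.776336) → (4.881208, 1.442344) − 0.01·(3.877728, 1.776336) = (4.84243072, 1.42458064)
∂φ/∂r at (4.84243072, 1.42458064) = 3.83570016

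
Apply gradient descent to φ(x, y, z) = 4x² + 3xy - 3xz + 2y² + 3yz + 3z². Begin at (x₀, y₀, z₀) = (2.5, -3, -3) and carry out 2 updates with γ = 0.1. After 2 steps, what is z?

∇φ = (8x + 3y - 3z, 3x + 4y + 3z, -3x + 3y + 6z)
Step 1: at (2.5, -3, -3), ∇φ = (20, -13.5, -34.5) → (2.5, -3, -3) − 0.1·(20, -13.5, -34.5) = (0.5, -1.65, 0.45)
Step 2: at (0.5, -1.65, 0.45), ∇φ = (-2.3, -3.75, -3.75) → (0.5, -1.65, 0.45) − 0.1·(-2.3, -3.75, -3.75) = (0.73, -1.275, 0.825)
z = 0.825

0.825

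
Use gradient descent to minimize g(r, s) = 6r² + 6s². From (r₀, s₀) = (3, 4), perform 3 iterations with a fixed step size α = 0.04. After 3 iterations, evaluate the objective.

2.9655914496

∇g = (12r, 12s)
(r₁, s₁) = (3, 4) − 0.04·(36, 48) = (1.56, 2.08)
(r₂, s₂) = (1.56, 2.08) − 0.04·(18.72, 24.96) = (0.8112, 1.0816)
(r₃, s₃) = (0.8112, 1.0816) − 0.04·(9.7344, 12.9792) = (0.421824, 0.562432)
g(0.421824, 0.562432) = 2.9655914496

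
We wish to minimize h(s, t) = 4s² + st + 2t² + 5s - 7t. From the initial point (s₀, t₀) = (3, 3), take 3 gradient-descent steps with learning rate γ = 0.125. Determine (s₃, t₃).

∇h = (8s + t + 5, s + 4t - 7)
(s₁, t₁) = (3, 3) − 0.125·(32, 8) = (-1, 2)
(s₂, t₂) = (-1, 2) − 0.125·(-1, 0) = (-0.875, 2)
(s₃, t₃) = (-0.875, 2) − 0.125·(0, 0.125) = (-0.875, 1.984375)

(-0.875, 1.984375)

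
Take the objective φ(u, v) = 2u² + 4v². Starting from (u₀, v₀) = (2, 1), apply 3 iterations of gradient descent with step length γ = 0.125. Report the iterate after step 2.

∇φ = (4u, 8v)
(u₁, v₁) = (2, 1) − 0.125·(8, 8) = (1, 0)
(u₂, v₂) = (1, 0) − 0.125·(4, 0) = (0.5, 0)

(0.5, 0)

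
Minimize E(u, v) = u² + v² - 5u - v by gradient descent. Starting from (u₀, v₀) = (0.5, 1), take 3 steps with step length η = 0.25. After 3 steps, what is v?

∇E = (2u - 5, 2v - 1)
(u₁, v₁) = (0.5, 1) − 0.25·(-4, 1) = (1.5, 0.75)
(u₂, v₂) = (1.5, 0.75) − 0.25·(-2, 0.5) = (2, 0.625)
(u₃, v₃) = (2, 0.625) − 0.25·(-1, 0.25) = (2.25, 0.5625)
v = 0.5625

0.5625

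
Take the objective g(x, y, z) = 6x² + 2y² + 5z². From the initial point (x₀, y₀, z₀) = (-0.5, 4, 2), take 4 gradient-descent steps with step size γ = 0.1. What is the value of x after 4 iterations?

∇g = (12x, 4y, 10z)
(x₁, y₁, z₁) = (-0.5, 4, 2) − 0.1·(-6, 16, 20) = (0.1, 2.4, 0)
(x₂, y₂, z₂) = (0.1, 2.4, 0) − 0.1·(1.2, 9.6, 0) = (-0.02, 1.44, 0)
(x₃, y₃, z₃) = (-0.02, 1.44, 0) − 0.1·(-0.24, 5.76, 0) = (0.004, 0.864, 0)
(x₄, y₄, z₄) = (0.004, 0.864, 0) − 0.1·(0.048, 3.456, 0) = (-0.0008, 0.5184, 0)
x = -0.0008

-0.0008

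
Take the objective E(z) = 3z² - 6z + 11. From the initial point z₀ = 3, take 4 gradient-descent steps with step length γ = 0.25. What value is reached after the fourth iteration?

1.125

E′(z) = 6z - 6
z₁ = 3 − 0.25·12 = 0
z₂ = 0 − 0.25·(-6) = 1.5
z₃ = 1.5 − 0.25·3 = 0.75
z₄ = 0.75 − 0.25·(-1.5) = 1.125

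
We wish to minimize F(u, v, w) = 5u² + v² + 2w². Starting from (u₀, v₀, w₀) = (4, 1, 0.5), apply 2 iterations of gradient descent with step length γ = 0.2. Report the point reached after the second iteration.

(4, 0.36, 0.02)

∇F = (10u, 2v, 4w)
(u₁, v₁, w₁) = (4, 1, 0.5) − 0.2·(40, 2, 2) = (-4, 0.6, 0.1)
(u₂, v₂, w₂) = (-4, 0.6, 0.1) − 0.2·(-40, 1.2, 0.4) = (4, 0.36, 0.02)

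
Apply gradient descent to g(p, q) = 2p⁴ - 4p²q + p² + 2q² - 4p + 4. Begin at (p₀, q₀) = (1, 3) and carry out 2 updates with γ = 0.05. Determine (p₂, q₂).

(1.1424, 2.802)

∇g = (8p³ - 8pq + 2p - 4, -4p² + 4q)
Step 1: at (1, 3), ∇g = (-18, 8) → (1, 3) − 0.05·(-18, 8) = (1.9, 2.6)
Step 2: at (1.9, 2.6), ∇g = (15.152, -4.04) → (1.9, 2.6) − 0.05·(15.152, -4.04) = (1.1424, 2.802)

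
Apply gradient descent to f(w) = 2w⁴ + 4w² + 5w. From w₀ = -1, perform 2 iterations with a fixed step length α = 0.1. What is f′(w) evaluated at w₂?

f′(w) = 8w³ + 8w + 5
Step 1: f′(-1) = -11; w₁ = -1 − 0.1·(-11) = 0.1
Step 2: f′(0.1) = 5.808; w₂ = 0.1 − 0.1·5.808 = -0.4808
f′(w) at (-0.4808) = 0.264432943104

0.264432943104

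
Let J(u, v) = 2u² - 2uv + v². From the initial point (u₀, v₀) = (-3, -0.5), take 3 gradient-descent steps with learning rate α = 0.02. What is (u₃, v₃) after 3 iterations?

∇J = (4u - 2v, -2u + 2v)
Step 1: at (-3, -0.5), ∇J = (-11, 5) → (-3, -0.5) − 0.02·(-11, 5) = (-2.78, -0.6)
Step 2: at (-2.78, -0.6), ∇J = (-9.92, 4.36) → (-2.78, -0.6) − 0.02·(-9.92, 4.36) = (-2.5816, -0.6872)
Step 3: at (-2.5816, -0.6872), ∇J = (-8.952, 3.7888) → (-2.5816, -0.6872) − 0.02·(-8.952, 3.7888) = (-2.40256, -0.762976)

(-2.40256, -0.762976)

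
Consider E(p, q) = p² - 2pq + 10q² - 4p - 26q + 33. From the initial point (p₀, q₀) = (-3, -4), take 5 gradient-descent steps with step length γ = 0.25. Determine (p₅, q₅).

(-583.46875, 5346.84375)

∇E = (2p - 2q - 4, -2p + 20q - 26)
Step 1: at (-3, -4), ∇E = (-2, -100) → (-3, -4) − 0.25·(-2, -100) = (-2.5, 21)
Step 2: at (-2.5, 21), ∇E = (-51, 399) → (-2.5, 21) − 0.25·(-51, 399) = (10.25, -78.75)
Step 3: at (10.25, -78.75), ∇E = (174, -1621.5) → (10.25, -78.75) − 0.25·(174, -1621.5) = (-33.25, 326.625)
Step 4: at (-33.25, 326.625), ∇E = (-723.75, 6573) → (-33.25, 326.625) − 0.25·(-723.75, 6573) = (147.6875, -1316.625)
Step 5: at (147.6875, -1316.625), ∇E = (2924.625, -26653.875) → (147.6875, -1316.625) − 0.25·(2924.625, -26653.875) = (-583.46875, 5346.84375)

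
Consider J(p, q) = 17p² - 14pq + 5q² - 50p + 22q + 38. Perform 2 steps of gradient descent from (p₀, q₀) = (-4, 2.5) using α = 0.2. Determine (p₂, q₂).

∇J = (34p - 14q - 50, -14p + 10q + 22)
(p₁, q₁) = (-4, 2.5) − 0.2·(-221, 103) = (40.2, -18.1)
(p₂, q₂) = (40.2, -18.1) − 0.2·(1570.2, -721.8) = (-273.84, 126.26)

(-273.84, 126.26)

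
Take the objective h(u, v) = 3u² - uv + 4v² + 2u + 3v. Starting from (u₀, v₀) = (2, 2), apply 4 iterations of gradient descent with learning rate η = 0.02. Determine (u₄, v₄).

(1.16545584, 0.9087824)

∇h = (6u - v + 2, -u + 8v + 3)
(u₁, v₁) = (2, 2) − 0.02·(12, 17) = (1.76, 1.66)
(u₂, v₂) = (1.76, 1.66) − 0.02·(10.9, 14.52) = (1.542, 1.3696)
(u₃, v₃) = (1.542, 1.3696) − 0.02·(9.8824, 12.4148) = (1.344352, 1.121304)
(u₄, v₄) = (1.344352, 1.121304) − 0.02·(8.944808, 10.62608) = (1.16545584, 0.9087824)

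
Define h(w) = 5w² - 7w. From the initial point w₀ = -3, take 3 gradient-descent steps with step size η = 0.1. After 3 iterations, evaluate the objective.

h′(w) = 10w - 7
w₁ = -3 − 0.1·(-37) = 0.7
w₂ = 0.7 − 0.1·0 = 0.7
w₃ = 0.7 − 0.1·0 = 0.7
h(0.7) = -2.45

-2.45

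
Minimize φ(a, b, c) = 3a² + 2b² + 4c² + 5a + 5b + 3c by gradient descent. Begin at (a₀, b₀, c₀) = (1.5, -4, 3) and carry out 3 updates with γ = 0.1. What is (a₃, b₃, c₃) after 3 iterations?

(-0.684, -1.844, -0.348)

∇φ = (6a + 5, 4b + 5, 8c + 3)
Step 1: at (1.5, -4, 3), ∇φ = (14, -11, 27) → (1.5, -4, 3) − 0.1·(14, -11, 27) = (0.1, -2.9, 0.3)
Step 2: at (0.1, -2.9, 0.3), ∇φ = (5.6, -6.6, 5.4) → (0.1, -2.9, 0.3) − 0.1·(5.6, -6.6, 5.4) = (-0.46, -2.24, -0.24)
Step 3: at (-0.46, -2.24, -0.24), ∇φ = (2.24, -3.96, 1.08) → (-0.46, -2.24, -0.24) − 0.1·(2.24, -3.96, 1.08) = (-0.684, -1.844, -0.348)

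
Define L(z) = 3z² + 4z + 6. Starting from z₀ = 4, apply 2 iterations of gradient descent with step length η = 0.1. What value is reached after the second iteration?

L′(z) = 6z + 4
z₁ = 4 − 0.1·28 = 1.2
z₂ = 1.2 − 0.1·11.2 = 0.08

0.08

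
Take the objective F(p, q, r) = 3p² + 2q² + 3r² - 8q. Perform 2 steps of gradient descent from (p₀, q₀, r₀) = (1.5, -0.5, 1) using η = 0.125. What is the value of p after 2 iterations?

0.09375

∇F = (6p, 4q - 8, 6r)
Step 1: at (1.5, -0.5, 1), ∇F = (9, -10, 6) → (1.5, -0.5, 1) − 0.125·(9, -10, 6) = (0.375, 0.75, 0.25)
Step 2: at (0.375, 0.75, 0.25), ∇F = (2.25, -5, 1.5) → (0.375, 0.75, 0.25) − 0.125·(2.25, -5, 1.5) = (0.09375, 1.375, 0.0625)
p = 0.09375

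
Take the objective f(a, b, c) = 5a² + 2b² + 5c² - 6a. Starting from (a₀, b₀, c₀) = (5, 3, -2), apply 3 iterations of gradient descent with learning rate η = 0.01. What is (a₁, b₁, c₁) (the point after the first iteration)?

∇f = (10a - 6, 4b, 10c)
(a₁, b₁, c₁) = (5, 3, -2) − 0.01·(44, 12, -20) = (4.56, 2.88, -1.8)

(4.56, 2.88, -1.8)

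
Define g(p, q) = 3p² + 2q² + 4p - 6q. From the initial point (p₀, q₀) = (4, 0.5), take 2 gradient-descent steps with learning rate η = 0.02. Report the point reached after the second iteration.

∇g = (6p + 4, 4q - 6)
Step 1: at (4, 0.5), ∇g = (28, -4) → (4, 0.5) − 0.02·(28, -4) = (3.44, 0.58)
Step 2: at (3.44, 0.58), ∇g = (24.64, -3.68) → (3.44, 0.58) − 0.02·(24.64, -3.68) = (2.9472, 0.6536)

(2.9472, 0.6536)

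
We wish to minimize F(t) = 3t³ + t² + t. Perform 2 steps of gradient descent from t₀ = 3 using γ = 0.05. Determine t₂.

-2.192

F′(t) = 9t² + 2t + 1
t₁ = 3 − 0.05·88 = -1.4
t₂ = -1.4 − 0.05·15.84 = -2.192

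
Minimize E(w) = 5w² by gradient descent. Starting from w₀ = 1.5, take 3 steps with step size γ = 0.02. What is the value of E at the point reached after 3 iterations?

E′(w) = 10w
w₁ = 1.5 − 0.02·15 = 1.2
w₂ = 1.2 − 0.02·12 = 0.96
w₃ = 0.96 − 0.02·9.6 = 0.768
E(0.768) = 2.94912

2.94912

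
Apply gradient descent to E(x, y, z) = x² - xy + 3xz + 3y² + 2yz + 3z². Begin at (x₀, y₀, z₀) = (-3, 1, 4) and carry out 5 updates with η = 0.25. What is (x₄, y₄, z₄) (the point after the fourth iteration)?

∇E = (2x - y + 3z, -x + 6y + 2z, 3x + 2y + 6z)
Step 1: at (-3, 1, 4), ∇E = (5, 17, 17) → (-3, 1, 4) − 0.25·(5, 17, 17) = (-4.25, -3.25, -0.25)
Step 2: at (-4.25, -3.25, -0.25), ∇E = (-6, -15.75, -20.75) → (-4.25, -3.25, -0.25) − 0.25·(-6, -15.75, -20.75) = (-2.75, 0.6875, 4.9375)
Step 3: at (-2.75, 0.6875, 4.9375), ∇E = (8.625, 16.75, 22.75) → (-2.75, 0.6875, 4.9375) − 0.25·(8.625, 16.75, 22.75) = (-4.90625, -3.5, -0.75)
Step 4: at (-4.90625, -3.5, -0.75), ∇E = (-8.5625, -17.59375, -26.21875) → (-4.90625, -3.5, -0.75) − 0.25·(-8.5625, -17.59375, -26.21875) = (-2.765625, 0.8984375, 5.8046875)

(-2.765625, 0.8984375, 5.8046875)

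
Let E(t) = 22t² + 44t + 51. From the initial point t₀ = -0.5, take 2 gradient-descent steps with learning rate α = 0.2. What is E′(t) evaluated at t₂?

E′(t) = 44t + 44
t₁ = -0.5 − 0.2·22 = -4.9
t₂ = -4.9 − 0.2·(-171.6) = 29.42
E′(t) at (29.42) = 1338.48

1338.48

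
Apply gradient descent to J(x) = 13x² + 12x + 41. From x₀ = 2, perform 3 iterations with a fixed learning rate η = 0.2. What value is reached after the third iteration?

J′(x) = 26x + 12
x₁ = 2 − 0.2·64 = -10.8
x₂ = -10.8 − 0.2·(-268.8) = 42.96
x₃ = 42.96 − 0.2·1128.96 = -182.832

-182.832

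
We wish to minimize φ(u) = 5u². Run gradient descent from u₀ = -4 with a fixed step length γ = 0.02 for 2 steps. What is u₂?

-2.56

φ′(u) = 10u
Step 1: φ′(-4) = -40; u₁ = -4 − 0.02·(-40) = -3.2
Step 2: φ′(-3.2) = -32; u₂ = -3.2 − 0.02·(-32) = -2.56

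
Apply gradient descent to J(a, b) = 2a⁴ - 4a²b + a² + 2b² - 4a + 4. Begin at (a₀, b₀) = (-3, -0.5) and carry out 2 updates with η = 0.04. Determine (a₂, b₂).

(-80.40717056, 7.658464)

∇J = (8a³ - 8ab + 2a - 4, -4a² + 4b)
(a₁, b₁) = (-3, -0.5) − 0.04·(-238, -38) = (6.52, 1.02)
(a₂, b₂) = (6.52, 1.02) − 0.04·(2173.179264, -165.9616) = (-80.40717056, 7.658464)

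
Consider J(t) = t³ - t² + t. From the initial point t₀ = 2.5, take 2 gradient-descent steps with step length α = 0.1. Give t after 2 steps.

0.8148125

J′(t) = 3t² - 2t + 1
t₁ = 2.5 − 0.1·14.75 = 1.025
t₂ = 1.025 − 0.1·2.101875 = 0.8148125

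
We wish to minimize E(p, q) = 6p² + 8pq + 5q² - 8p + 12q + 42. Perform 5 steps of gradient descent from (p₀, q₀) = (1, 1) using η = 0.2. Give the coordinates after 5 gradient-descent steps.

∇E = (12p + 8q - 8, 8p + 10q + 12)
(p₁, q₁) = (1, 1) − 0.2·(12, 30) = (-1.4, -5)
(p₂, q₂) = (-1.4, -5) − 0.2·(-64.8, -49.2) = (11.56, 4.84)
(p₃, q₃) = (11.56, 4.84) − 0.2·(169.44, 152.88) = (-22.328, -25.736)
(p₄, q₄) = (-22.328, -25.736) − 0.2·(-481.824, -423.984) = (74.0368, 59.0608)
(p₅, q₅) = (74.0368, 59.0608) − 0.2·(1352.928, 1194.9024) = (-196.5488, -179.91968)

(-196.5488, -179.91968)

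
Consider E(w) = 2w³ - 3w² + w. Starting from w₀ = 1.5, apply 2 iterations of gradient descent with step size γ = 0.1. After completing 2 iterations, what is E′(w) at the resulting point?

0.3595735

E′(w) = 6w² - 6w + 1
Step 1: E′(1.5) = 5.5; w₁ = 1.5 − 0.1·5.5 = 0.95
Step 2: E′(0.95) = 0.715; w₂ = 0.95 − 0.1·0.715 = 0.8785
E′(w) at (0.8785) = 0.3595735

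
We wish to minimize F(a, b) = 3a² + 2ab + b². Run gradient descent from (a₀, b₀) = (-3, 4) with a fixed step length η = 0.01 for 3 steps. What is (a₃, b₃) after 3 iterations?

(-2.716432, 3.935344)

∇F = (6a + 2b, 2a + 2b)
Step 1: at (-3, 4), ∇F = (-10, 2) → (-3, 4) − 0.01·(-10, 2) = (-2.9, 3.98)
Step 2: at (-2.9, 3.98), ∇F = (-9.44, 2.16) → (-2.9, 3.98) − 0.01·(-9.44, 2.16) = (-2.8056, 3.9584)
Step 3: at (-2.8056, 3.9584), ∇F = (-8.9168, 2.3056) → (-2.8056, 3.9584) − 0.01·(-8.9168, 2.3056) = (-2.716432, 3.935344)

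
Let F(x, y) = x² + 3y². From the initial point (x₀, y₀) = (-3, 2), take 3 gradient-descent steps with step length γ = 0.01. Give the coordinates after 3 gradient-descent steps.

∇F = (2x, 6y)
Step 1: at (-3, 2), ∇F = (-6, 12) → (-3, 2) − 0.01·(-6, 12) = (-2.94, 1.88)
Step 2: at (-2.94, 1.88), ∇F = (-5.88, 11.28) → (-2.94, 1.88) − 0.01·(-5.88, 11.28) = (-2.8812, 1.7672)
Step 3: at (-2.8812, 1.7672), ∇F = (-5.7624, 10.6032) → (-2.8812, 1.7672) − 0.01·(-5.7624, 10.6032) = (-2.823576, 1.661168)

(-2.823576, 1.661168)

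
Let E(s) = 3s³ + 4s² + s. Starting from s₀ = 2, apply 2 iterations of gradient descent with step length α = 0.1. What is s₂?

-10.561

E′(s) = 9s² + 8s + 1
s₁ = 2 − 0.1·53 = -3.3
s₂ = -3.3 − 0.1·72.61 = -10.561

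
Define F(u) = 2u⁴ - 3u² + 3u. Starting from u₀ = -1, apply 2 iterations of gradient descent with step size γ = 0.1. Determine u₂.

-0.9952

F′(u) = 8u³ - 6u + 3
u₁ = -1 − 0.1·1 = -1.1
u₂ = -1.1 − 0.1·(-1.048) = -0.9952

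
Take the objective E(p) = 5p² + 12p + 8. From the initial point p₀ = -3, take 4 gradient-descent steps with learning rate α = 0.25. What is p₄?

E′(p) = 10p + 12
p₁ = -3 − 0.25·(-18) = 1.5
p₂ = 1.5 − 0.25·27 = -5.25
p₃ = -5.25 − 0.25·(-40.5) = 4.875
p₄ = 4.875 − 0.25·60.75 = -10.3125

-10.3125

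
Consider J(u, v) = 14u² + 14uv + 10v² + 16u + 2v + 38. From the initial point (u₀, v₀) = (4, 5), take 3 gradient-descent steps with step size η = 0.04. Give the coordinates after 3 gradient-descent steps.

(-1.745024, -0.028736)

∇J = (28u + 14v + 16, 14u + 20v + 2)
(u₁, v₁) = (4, 5) − 0.04·(198, 158) = (-3.92, -1.32)
(u₂, v₂) = (-3.92, -1.32) − 0.04·(-112.24, -79.28) = (0.5696, 1.8512)
(u₃, v₃) = (0.5696, 1.8512) − 0.04·(57.8656, 46.9984) = (-1.745024, -0.028736)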